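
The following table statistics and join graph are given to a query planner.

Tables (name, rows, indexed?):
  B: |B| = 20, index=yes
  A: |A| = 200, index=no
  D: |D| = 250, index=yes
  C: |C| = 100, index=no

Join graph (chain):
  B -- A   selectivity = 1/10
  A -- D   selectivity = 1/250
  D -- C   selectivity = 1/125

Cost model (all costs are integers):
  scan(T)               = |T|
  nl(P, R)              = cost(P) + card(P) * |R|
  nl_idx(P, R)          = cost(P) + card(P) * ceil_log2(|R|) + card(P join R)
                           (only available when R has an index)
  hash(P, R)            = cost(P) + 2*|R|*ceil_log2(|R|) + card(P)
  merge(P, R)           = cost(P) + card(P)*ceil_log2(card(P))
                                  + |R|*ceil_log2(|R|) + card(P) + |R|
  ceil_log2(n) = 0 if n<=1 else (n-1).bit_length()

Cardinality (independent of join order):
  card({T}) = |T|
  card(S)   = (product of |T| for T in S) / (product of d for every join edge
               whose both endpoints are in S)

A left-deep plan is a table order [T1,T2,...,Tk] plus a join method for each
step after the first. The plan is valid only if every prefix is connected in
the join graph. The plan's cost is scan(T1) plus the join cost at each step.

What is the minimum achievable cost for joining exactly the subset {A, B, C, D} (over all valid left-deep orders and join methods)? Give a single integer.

Selinger DP over subsets of {A,B,C,D}:
  {B}: scan cost=20, card=20
  {A}: scan cost=200, card=200
  {D}: scan cost=250, card=250
  {C}: scan cost=100, card=100
  {AB}: card=400; try (B,hash)→600, (B,nl_idx)→1600, (A,merge)→1940, (B,merge)→2120, (A,hash)→3240, (A,nl)→4020 …(+1); best=600 via (B,hash)
  {AD}: card=200; try (D,nl_idx)→2000, (A,hash)→3700, (D,merge)→4250, (A,merge)→4300, (D,hash)→4400, (D,nl)→50200 …(+1); best=2000 via (D,nl_idx)
  {CD}: card=200; try (D,nl_idx)→1100, (C,hash)→1900, (D,merge)→3150, (C,merge)→3300, (D,hash)→4200, (D,nl)→25100 …(+1); best=1100 via (D,nl_idx)
  {ABD}: card=400; try (B,hash)→2400, (B,nl_idx)→3400, (B,merge)→3920, (D,nl_idx)→4200, (D,hash)→5000, (B,nl)→6000 …(+2); best=2400 via (B,hash)
  {ACD}: card=160; try (C,hash)→3600, (A,hash)→4500, (C,merge)→4600, (A,merge)→4700, (C,nl)→22000, (A,nl)→41100; best=3600 via (C,hash)
  {ABCD}: card=320; try (B,hash)→3960, (C,hash)→4200, (B,nl_idx)→4720, (B,merge)→5160, (B,nl)→6800, (C,merge)→7200 …(+1); best=3960 via (B,hash)

3960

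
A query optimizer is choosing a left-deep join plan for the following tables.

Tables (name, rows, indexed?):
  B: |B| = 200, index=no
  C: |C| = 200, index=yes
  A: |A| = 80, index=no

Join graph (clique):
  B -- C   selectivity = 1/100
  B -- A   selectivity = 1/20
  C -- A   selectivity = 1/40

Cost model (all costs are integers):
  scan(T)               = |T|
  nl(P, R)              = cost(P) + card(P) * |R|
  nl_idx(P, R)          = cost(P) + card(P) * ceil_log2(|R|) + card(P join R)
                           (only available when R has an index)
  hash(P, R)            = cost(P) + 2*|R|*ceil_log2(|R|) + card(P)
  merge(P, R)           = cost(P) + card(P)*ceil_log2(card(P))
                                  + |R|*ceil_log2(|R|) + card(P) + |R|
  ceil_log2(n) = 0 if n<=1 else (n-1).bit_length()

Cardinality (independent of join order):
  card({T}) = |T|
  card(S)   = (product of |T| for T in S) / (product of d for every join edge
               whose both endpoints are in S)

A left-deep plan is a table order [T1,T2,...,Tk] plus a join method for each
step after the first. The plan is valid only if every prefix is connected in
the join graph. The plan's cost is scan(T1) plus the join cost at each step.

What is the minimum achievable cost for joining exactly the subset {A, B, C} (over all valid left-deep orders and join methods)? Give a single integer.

Selinger DP over subsets of {A,B,C}:
  {B}: scan cost=200, card=200
  {C}: scan cost=200, card=200
  {A}: scan cost=80, card=80
  {BC}: card=400; try (C,nl_idx)→2200, (C,hash)→3600, (B,hash)→3600, (C,merge)→3800, (B,merge)→3800, (C,nl)→40200 …(+1); best=2200 via (C,nl_idx)
  {AB}: card=800; try (A,hash)→1520, (B,merge)→2520, (A,merge)→2640, (B,hash)→3360, (B,nl)→16080, (A,nl)→16200; best=1520 via (A,hash)
  {AC}: card=400; try (C,nl_idx)→1120, (A,hash)→1520, (C,merge)→2520, (A,merge)→2640, (C,hash)→3360, (C,nl)→16080 …(+1); best=1120 via (C,nl_idx)
  {ABC}: card=40; try (A,hash)→3720, (B,hash)→4720, (C,hash)→5520, (A,merge)→6840, (B,merge)→6920, (C,nl_idx)→7960 …(+4); best=3720 via (A,hash)

3720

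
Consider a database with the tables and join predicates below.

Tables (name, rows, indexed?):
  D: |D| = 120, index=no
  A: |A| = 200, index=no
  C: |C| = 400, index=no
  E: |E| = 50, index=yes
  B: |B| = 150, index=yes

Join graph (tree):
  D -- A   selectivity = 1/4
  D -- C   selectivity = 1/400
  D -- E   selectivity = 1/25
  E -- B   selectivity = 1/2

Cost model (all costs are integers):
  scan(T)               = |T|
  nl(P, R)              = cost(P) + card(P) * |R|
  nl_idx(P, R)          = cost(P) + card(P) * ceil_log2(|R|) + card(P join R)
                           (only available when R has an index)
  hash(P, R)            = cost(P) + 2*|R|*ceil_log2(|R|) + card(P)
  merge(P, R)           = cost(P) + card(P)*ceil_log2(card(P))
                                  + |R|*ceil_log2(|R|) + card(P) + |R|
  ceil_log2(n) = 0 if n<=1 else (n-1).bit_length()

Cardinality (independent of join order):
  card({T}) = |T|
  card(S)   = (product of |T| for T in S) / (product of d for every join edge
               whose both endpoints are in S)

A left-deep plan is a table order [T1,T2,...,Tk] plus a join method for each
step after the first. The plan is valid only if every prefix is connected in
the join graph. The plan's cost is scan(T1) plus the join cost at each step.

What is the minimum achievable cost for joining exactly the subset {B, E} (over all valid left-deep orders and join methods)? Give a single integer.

900

Selinger DP over subsets of {B,E}:
  {E}: scan cost=50, card=50
  {B}: scan cost=150, card=150
  {BE}: card=3750; try (E,hash)→900, (B,merge)→1750, (E,merge)→1850, (B,hash)→2500, (B,nl_idx)→4200, (E,nl_idx)→4800 …(+2); best=900 via (E,hash)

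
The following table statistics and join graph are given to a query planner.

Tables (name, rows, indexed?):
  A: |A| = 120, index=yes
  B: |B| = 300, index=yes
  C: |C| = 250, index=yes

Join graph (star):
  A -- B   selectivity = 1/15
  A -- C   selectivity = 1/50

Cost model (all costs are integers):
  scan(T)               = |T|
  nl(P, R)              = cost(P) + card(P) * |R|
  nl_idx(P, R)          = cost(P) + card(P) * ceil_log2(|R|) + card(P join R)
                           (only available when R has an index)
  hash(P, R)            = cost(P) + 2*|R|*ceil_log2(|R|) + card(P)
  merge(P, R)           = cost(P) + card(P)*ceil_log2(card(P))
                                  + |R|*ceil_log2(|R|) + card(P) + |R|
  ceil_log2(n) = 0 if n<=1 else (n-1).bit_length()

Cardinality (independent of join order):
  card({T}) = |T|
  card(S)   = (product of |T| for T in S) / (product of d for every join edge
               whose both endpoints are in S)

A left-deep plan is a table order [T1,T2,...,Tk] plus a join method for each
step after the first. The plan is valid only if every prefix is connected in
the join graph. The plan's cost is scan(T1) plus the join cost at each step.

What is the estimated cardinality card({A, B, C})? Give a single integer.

Tables in S: A(120), B(300), C(250)
Edges inside S: A-B(d=15), A-C(d=50)
numerator = 120 * 300 * 250 = 9000000
denominator = 15 * 50 = 750
card(S) = 9000000 / 750 = 12000

12000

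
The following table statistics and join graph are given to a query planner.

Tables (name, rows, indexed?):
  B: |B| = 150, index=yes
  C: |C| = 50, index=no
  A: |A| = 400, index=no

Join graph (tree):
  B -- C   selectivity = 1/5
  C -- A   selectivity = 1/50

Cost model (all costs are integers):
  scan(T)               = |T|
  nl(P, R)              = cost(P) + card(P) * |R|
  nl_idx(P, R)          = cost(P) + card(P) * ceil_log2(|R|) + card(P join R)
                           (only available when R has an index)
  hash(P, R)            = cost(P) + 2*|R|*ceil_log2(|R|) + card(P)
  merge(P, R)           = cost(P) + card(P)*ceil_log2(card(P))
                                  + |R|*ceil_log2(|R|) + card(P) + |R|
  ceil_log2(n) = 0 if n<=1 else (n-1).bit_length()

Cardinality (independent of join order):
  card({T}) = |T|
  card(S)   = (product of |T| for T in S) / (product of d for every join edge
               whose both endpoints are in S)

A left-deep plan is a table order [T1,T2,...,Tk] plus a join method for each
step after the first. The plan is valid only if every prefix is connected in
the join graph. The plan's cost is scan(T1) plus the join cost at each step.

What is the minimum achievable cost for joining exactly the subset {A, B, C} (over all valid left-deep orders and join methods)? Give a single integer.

Selinger DP over subsets of {A,B,C}:
  {B}: scan cost=150, card=150
  {C}: scan cost=50, card=50
  {A}: scan cost=400, card=400
  {BC}: card=1500; try (C,hash)→900, (B,merge)→1750, (C,merge)→1850, (B,nl_idx)→1950, (B,hash)→2500, (B,nl)→7550 …(+1); best=900 via (C,hash)
  {AC}: card=400; try (C,hash)→1400, (A,merge)→4400, (C,merge)→4750, (A,hash)→7300, (A,nl)→20050, (C,nl)→20400; best=1400 via (C,hash)
  {ABC}: card=12000; try (B,hash)→4200, (B,merge)→6750, (A,hash)→9600, (B,nl_idx)→16600, (A,merge)→22900, (B,nl)→61400 …(+1); best=4200 via (B,hash)

4200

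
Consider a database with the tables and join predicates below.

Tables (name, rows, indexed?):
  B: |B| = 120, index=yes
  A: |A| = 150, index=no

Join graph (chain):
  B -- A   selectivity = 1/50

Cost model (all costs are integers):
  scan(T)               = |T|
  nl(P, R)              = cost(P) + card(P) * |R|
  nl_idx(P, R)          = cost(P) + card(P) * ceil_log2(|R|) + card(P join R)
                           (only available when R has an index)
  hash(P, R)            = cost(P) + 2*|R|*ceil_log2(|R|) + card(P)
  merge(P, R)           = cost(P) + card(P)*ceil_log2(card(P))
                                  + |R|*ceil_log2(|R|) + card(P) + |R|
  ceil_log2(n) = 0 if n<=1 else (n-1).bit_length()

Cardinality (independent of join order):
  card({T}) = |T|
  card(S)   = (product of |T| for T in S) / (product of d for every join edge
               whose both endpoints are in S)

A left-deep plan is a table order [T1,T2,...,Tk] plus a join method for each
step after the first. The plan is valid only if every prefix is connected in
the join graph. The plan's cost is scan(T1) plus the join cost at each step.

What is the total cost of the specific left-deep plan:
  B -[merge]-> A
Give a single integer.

step 1: scan B: cost=120, card=120
step 2: join A via merge
    card(P join A) = 120*150/(50) = 360
    cost = 120 + 120*7 + 150*8 + 120 + 150 = 2430

2430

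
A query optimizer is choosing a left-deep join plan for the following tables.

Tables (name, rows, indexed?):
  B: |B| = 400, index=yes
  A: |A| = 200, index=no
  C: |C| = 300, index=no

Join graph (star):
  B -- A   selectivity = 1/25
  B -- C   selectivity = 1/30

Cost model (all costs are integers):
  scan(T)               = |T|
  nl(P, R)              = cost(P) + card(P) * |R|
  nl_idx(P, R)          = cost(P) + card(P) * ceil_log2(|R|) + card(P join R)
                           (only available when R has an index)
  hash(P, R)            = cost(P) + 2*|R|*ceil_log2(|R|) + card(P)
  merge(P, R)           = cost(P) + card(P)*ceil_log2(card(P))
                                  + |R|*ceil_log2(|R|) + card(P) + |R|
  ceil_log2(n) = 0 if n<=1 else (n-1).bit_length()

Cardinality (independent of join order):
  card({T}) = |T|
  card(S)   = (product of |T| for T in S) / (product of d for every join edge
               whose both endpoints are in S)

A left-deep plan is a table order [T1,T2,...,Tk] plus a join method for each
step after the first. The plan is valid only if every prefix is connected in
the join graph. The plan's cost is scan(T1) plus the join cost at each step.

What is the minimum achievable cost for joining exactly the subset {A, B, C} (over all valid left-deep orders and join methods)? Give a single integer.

12600

Selinger DP over subsets of {A,B,C}:
  {B}: scan cost=400, card=400
  {A}: scan cost=200, card=200
  {C}: scan cost=300, card=300
  {AB}: card=3200; try (A,hash)→4000, (B,nl_idx)→5200, (B,merge)→6000, (A,merge)→6200, (B,hash)→7600, (B,nl)→80200 …(+1); best=4000 via (A,hash)
  {BC}: card=4000; try (C,hash)→6200, (B,nl_idx)→7000, (B,merge)→7300, (C,merge)→7400, (B,hash)→7800, (B,nl)→120300 …(+1); best=6200 via (C,hash)
  {ABC}: card=32000; try (C,hash)→12600, (A,hash)→13400, (C,merge)→48600, (A,merge)→60000, (A,nl)→806200, (C,nl)→964000; best=12600 via (C,hash)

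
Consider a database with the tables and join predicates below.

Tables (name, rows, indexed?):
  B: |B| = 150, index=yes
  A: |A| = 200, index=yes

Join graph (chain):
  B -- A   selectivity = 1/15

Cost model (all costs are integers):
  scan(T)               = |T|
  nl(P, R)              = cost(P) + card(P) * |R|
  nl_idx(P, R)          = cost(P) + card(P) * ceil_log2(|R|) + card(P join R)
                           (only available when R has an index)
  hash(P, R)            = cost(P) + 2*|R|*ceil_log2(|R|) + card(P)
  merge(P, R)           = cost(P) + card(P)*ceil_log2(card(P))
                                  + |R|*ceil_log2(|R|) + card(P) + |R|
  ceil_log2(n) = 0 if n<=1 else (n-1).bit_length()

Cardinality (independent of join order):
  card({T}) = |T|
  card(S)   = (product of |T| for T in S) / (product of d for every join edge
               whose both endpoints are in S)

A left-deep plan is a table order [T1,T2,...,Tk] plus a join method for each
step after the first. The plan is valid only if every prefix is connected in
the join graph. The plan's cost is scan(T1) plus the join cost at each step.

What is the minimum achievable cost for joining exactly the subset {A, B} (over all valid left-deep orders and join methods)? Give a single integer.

Selinger DP over subsets of {A,B}:
  {B}: scan cost=150, card=150
  {A}: scan cost=200, card=200
  {AB}: card=2000; try (B,hash)→2800, (A,merge)→3300, (B,merge)→3350, (A,nl_idx)→3350, (A,hash)→3500, (B,nl_idx)→3800 …(+2); best=2800 via (B,hash)

2800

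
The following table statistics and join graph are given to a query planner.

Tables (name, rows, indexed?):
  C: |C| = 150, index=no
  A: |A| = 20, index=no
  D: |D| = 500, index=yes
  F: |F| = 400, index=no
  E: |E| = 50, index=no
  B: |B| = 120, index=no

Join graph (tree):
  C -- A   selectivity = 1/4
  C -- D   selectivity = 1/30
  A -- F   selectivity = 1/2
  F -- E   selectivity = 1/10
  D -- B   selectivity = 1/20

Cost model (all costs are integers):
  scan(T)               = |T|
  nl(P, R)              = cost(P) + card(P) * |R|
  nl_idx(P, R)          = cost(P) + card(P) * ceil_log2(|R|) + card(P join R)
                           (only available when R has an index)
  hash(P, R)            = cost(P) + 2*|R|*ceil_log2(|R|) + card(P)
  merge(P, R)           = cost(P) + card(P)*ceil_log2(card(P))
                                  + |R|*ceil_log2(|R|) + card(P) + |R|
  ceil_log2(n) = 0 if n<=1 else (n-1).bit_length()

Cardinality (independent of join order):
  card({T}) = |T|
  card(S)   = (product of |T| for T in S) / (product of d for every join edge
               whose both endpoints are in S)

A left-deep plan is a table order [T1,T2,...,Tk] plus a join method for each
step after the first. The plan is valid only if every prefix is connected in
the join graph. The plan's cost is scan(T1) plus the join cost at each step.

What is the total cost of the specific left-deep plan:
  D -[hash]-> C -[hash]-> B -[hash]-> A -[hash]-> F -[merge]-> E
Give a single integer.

step 1: scan D: cost=500, card=500
step 2: join C via hash
    card(P join C) = 500*150/(30) = 2500
    cost = 500 + 2*150*8 + 500 = 3400
step 3: join B via hash
    card(P join B) = 2500*120/(20) = 15000
    cost = 3400 + 2*120*7 + 2500 = 7580
step 4: join A via hash
    card(P join A) = 15000*20/(4) = 75000
    cost = 7580 + 2*20*5 + 15000 = 22780
step 5: join F via hash
    card(P join F) = 75000*400/(2) = 15000000
    cost = 22780 + 2*400*9 + 75000 = 104980
step 6: join E via merge
    card(P join E) = 15000000*50/(10) = 75000000
    cost = 104980 + 15000000*24 + 50*6 + 15000000 + 50 = 375105330

375105330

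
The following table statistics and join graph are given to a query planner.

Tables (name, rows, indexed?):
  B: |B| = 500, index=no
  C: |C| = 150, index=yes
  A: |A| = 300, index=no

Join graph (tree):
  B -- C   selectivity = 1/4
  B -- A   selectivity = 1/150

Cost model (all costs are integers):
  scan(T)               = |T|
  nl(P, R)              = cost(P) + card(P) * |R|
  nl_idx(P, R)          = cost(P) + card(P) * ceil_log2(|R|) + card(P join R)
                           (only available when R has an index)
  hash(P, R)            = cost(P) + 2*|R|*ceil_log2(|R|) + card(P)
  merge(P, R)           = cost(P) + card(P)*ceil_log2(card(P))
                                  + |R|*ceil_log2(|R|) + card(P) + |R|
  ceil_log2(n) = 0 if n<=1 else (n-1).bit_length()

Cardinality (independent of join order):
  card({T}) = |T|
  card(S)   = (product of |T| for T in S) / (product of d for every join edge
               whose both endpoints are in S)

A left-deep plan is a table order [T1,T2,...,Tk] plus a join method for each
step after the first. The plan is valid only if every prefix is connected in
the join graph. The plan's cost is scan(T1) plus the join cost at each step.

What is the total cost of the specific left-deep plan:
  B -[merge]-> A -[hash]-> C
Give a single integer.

step 1: scan B: cost=500, card=500
step 2: join A via merge
    card(P join A) = 500*300/(150) = 1000
    cost = 500 + 500*9 + 300*9 + 500 + 300 = 8500
step 3: join C via hash
    card(P join C) = 1000*150/(4) = 37500
    cost = 8500 + 2*150*8 + 1000 = 11900

11900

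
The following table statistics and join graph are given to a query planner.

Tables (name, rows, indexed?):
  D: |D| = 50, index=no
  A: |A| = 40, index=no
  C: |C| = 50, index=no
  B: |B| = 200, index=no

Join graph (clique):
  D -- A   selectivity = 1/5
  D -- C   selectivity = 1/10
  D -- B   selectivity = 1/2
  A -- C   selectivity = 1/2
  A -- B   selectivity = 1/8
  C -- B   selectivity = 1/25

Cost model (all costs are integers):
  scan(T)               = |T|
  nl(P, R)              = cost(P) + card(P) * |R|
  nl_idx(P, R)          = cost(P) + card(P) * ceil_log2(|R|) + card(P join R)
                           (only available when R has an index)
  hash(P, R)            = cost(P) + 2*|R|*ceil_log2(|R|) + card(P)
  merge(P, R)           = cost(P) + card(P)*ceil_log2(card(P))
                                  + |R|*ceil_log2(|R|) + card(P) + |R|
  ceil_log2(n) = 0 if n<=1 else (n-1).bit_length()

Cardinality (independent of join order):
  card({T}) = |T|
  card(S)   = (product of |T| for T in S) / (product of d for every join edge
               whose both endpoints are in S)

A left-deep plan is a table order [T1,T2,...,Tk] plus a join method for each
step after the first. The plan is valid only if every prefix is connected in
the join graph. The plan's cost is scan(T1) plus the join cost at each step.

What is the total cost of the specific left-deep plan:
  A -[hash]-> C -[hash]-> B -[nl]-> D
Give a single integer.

54880

step 1: scan A: cost=40, card=40
step 2: join C via hash
    card(P join C) = 40*50/(2) = 1000
    cost = 40 + 2*50*6 + 40 = 680
step 3: join B via hash
    card(P join B) = 1000*200/(8*25) = 1000
    cost = 680 + 2*200*8 + 1000 = 4880
step 4: join D via nl
    card(P join D) = 1000*50/(5*10*2) = 500
    cost = 4880 + 1000*50 = 54880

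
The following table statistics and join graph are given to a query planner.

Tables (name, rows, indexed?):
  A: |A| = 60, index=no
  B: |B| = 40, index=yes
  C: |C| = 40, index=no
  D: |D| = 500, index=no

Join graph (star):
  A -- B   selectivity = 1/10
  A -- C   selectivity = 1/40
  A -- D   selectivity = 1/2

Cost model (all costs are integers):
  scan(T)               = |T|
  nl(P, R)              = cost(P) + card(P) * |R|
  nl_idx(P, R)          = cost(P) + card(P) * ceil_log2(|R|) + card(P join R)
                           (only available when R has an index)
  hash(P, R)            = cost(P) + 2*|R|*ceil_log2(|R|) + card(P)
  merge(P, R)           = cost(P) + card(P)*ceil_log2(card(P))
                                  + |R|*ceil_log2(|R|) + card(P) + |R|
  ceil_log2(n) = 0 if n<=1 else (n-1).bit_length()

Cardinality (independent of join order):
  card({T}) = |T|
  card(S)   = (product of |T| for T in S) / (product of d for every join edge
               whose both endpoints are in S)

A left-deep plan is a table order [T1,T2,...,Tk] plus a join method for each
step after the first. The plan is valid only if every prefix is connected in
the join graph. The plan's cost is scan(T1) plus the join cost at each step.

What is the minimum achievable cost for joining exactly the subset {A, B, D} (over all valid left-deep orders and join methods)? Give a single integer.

7760

Selinger DP over subsets of {A,B,D}:
  {A}: scan cost=60, card=60
  {B}: scan cost=40, card=40
  {D}: scan cost=500, card=500
  {AB}: card=240; try (B,hash)→600, (B,nl_idx)→660, (A,merge)→740, (B,merge)→760, (A,hash)→800, (A,nl)→2440 …(+1); best=600 via (B,hash)
  {AD}: card=15000; try (A,hash)→1720, (D,merge)→5480, (A,merge)→5920, (D,hash)→9120, (D,nl)→30060, (A,nl)→30500; best=1720 via (A,hash)
  {ABD}: card=60000; try (D,merge)→7760, (D,hash)→9840, (B,hash)→17200, (D,nl)→120600, (B,nl_idx)→151720, (B,merge)→227000 …(+1); best=7760 via (D,merge)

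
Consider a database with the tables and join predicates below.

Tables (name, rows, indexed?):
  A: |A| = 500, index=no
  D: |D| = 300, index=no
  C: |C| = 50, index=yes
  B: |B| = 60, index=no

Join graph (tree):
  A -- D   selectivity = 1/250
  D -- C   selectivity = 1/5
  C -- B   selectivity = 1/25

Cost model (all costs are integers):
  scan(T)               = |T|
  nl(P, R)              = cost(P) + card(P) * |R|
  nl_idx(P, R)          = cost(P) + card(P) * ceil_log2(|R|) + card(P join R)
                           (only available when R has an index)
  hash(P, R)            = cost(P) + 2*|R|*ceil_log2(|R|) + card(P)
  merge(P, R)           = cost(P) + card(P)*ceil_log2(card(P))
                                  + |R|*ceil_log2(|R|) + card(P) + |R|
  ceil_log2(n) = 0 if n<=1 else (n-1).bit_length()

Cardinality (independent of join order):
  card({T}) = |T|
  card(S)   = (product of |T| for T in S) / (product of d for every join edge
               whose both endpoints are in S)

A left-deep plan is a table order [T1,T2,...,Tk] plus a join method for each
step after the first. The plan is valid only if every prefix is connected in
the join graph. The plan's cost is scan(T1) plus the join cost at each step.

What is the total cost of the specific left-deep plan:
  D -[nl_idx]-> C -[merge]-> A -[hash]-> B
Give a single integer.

55820

step 1: scan D: cost=300, card=300
step 2: join C via nl_idx
    card(P join C) = 300*50/(5) = 3000
    cost = 300 + 300*6 + 3000 = 5100
step 3: join A via merge
    card(P join A) = 3000*500/(250) = 6000
    cost = 5100 + 3000*12 + 500*9 + 3000 + 500 = 49100
step 4: join B via hash
    card(P join B) = 6000*60/(25) = 14400
    cost = 49100 + 2*60*6 + 6000 = 55820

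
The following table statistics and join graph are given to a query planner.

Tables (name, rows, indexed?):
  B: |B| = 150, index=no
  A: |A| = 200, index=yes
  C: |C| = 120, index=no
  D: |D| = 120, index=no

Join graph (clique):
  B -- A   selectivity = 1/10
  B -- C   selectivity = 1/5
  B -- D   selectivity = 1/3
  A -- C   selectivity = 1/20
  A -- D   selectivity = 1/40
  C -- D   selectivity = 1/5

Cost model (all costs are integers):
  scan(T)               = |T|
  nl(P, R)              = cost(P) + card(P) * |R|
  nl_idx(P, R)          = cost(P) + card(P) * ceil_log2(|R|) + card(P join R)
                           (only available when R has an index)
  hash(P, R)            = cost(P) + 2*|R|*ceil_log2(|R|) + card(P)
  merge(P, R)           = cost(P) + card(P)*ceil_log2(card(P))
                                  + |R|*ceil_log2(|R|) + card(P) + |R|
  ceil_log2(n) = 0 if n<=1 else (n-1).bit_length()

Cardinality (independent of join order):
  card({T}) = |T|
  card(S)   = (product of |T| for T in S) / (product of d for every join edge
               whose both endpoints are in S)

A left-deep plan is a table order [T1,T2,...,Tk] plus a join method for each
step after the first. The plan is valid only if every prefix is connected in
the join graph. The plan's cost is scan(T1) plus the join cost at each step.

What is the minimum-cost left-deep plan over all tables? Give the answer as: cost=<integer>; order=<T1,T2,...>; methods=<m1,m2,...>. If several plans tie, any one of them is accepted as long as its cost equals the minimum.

cost=7080; order=D,A,C,B; methods=nl_idx,hash,hash

Selinger DP (subsets sized 1..n):
  {B}: scan cost=150, card=150
  {A}: scan cost=200, card=200
  {C}: scan cost=120, card=120
  {D}: scan cost=120, card=120
  {AB}: card=3000; try (B,hash)→2800, (A,merge)→3300, (B,merge)→3350, (A,hash)→3500, (A,nl_idx)→4350, (A,nl)→30150 …(+1); best=2800 via (B,hash)
  {BC}: card=3600; try (C,hash)→1980, (B,merge)→2430, (C,merge)→2460, (B,hash)→2640, (B,nl)→18120, (C,nl)→18150; best=1980 via (C,hash)
  {BD}: card=6000; try (D,hash)→1980, (B,merge)→2430, (D,merge)→2460, (B,hash)→2640, (B,nl)→18120, (D,nl)→18150; best=1980 via (D,hash)
  {AC}: card=1200; try (C,hash)→2080, (A,nl_idx)→2280, (A,merge)→2880, (C,merge)→2960, (A,hash)→3440, (A,nl)→24120 …(+1); best=2080 via (C,hash)
  {AD}: card=600; try (A,nl_idx)→1680, (D,hash)→2080, (A,merge)→2880, (D,merge)→2960, (A,hash)→3440, (A,nl)→24120 …(+1); best=1680 via (A,nl_idx)
  {CD}: card=2880; try (D,hash)→1920, (C,hash)→1920, (D,merge)→2040, (C,merge)→2040, (D,nl)→14520, (C,nl)→14520; best=1920 via (D,hash)
  {ABC}: card=3600; try (B,hash)→5680, (C,hash)→7480, (A,hash)→8780, (B,merge)→17830, (A,nl_idx)→34380, (C,merge)→42760 …(+4); best=5680 via (B,hash)
  {ABD}: card=3000; try (B,hash)→4680, (D,hash)→7480, (B,merge)→9630, (A,hash)→11180, (D,merge)→42760, (A,nl_idx)→52980 …(+4); best=4680 via (B,hash)
  {BCD}: card=28800; try (B,hash)→7200, (D,hash)→7260, (C,hash)→9660, (B,merge)→40710, (D,merge)→49740, (C,merge)→86940 …(+3); best=7200 via (B,hash)
  {ACD}: card=720; try (C,hash)→3960, (D,hash)→4960, (A,hash)→8000, (C,merge)→9240, (D,merge)→17440, (A,nl_idx)→25680 …(+4); best=3960 via (C,hash)
  {ABCD}: card=720; try (B,hash)→7080, (C,hash)→9360, (D,hash)→10960, (B,merge)→13230, (A,hash)→39200, (C,merge)→44640 …(+7); best=7080 via (B,hash)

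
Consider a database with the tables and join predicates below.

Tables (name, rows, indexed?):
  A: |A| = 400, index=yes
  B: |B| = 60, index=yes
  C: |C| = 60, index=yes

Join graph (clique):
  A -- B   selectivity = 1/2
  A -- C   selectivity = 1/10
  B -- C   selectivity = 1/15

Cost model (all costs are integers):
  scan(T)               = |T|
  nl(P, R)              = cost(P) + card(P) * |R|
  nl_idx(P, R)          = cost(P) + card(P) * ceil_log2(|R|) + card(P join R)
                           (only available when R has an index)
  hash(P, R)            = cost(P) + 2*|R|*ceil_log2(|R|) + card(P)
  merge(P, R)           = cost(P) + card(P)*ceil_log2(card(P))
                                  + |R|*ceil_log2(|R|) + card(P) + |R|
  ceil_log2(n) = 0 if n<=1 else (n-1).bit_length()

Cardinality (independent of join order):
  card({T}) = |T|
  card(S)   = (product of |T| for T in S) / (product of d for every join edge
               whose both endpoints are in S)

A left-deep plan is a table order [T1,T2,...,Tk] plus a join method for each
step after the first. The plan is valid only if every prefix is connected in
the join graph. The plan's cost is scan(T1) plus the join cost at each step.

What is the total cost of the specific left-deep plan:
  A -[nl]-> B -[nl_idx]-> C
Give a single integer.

step 1: scan A: cost=400, card=400
step 2: join B via nl
    card(P join B) = 400*60/(2) = 12000
    cost = 400 + 400*60 = 24400
step 3: join C via nl_idx
    card(P join C) = 12000*60/(10*15) = 4800
    cost = 24400 + 12000*6 + 4800 = 101200

101200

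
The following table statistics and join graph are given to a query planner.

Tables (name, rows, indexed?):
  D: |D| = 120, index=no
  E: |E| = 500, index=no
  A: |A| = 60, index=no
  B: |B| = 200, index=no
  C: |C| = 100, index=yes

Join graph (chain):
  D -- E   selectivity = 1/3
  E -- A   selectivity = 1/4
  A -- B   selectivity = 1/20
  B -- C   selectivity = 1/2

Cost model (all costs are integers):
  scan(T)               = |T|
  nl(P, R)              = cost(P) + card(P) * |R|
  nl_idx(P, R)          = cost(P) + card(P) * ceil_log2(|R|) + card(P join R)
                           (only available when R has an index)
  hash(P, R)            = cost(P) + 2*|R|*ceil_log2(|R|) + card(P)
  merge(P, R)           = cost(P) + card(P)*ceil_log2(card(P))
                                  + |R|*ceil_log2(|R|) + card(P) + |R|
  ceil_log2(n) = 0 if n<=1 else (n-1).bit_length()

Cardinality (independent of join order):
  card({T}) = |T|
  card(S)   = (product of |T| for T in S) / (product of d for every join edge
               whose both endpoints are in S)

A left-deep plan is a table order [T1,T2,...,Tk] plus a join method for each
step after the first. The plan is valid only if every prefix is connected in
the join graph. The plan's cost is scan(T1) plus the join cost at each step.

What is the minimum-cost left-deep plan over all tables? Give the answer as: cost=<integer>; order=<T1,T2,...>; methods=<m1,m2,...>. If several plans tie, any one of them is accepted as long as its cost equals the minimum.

cost=3088800; order=B,A,E,D,C; methods=hash,hash,hash,hash

Selinger DP (subsets sized 1..n):
  {D}: scan cost=120, card=120
  {E}: scan cost=500, card=500
  {A}: scan cost=60, card=60
  {B}: scan cost=200, card=200
  {C}: scan cost=100, card=100
  {DE}: card=20000; try (D,hash)→2680, (E,merge)→6080, (D,merge)→6460, (E,hash)→9240, (E,nl)→60120, (D,nl)→60500; best=2680 via (D,hash)
  {AE}: card=7500; try (A,hash)→1720, (E,merge)→5480, (A,merge)→5920, (E,hash)→9120, (E,nl)→30060, (A,nl)→30500; best=1720 via (A,hash)
  {AB}: card=600; try (A,hash)→1120, (B,merge)→2280, (A,merge)→2420, (B,hash)→3320, (B,nl)→12060, (A,nl)→12200; best=1120 via (A,hash)
  {BC}: card=10000; try (C,hash)→1800, (B,merge)→2700, (C,merge)→2800, (B,hash)→3400, (C,nl_idx)→11600, (B,nl)→20100 …(+1); best=1800 via (C,hash)
  {ADE}: card=300000; try (D,hash)→10900, (A,hash)→23400, (D,merge)→107680, (A,merge)→323100, (D,nl)→901720, (A,nl)→1202680; best=10900 via (D,hash)
  {ABE}: card=75000; try (E,hash)→10720, (B,hash)→12420, (E,merge)→12720, (B,merge)→108520, (E,nl)→301120, (B,nl)→1501720; best=10720 via (E,hash)
  {ABC}: card=30000; try (C,hash)→3120, (C,merge)→8520, (A,hash)→12520, (C,nl_idx)→35320, (C,nl)→61120, (A,merge)→152220 …(+1); best=3120 via (C,hash)
  {ABDE}: card=3000000; try (D,hash)→87400, (B,hash)→314100, (D,merge)→1361680, (B,merge)→6012700, (D,nl)→9010720, (B,nl)→60010900; best=87400 via (D,hash)
  {ABCE}: card=3750000; try (E,hash)→42120, (C,hash)→87120, (E,merge)→488120, (C,merge)→1361520, (C,nl_idx)→4285720, (C,nl)→7510720 …(+1); best=42120 via (E,hash)
  {ABCDE}: card=150000000; try (C,hash)→3088800, (D,hash)→3793800, (C,merge)→69088200, (D,merge)→86293080, (C,nl_idx)→171087400, (C,nl)→300087400 …(+1); best=3088800 via (C,hash)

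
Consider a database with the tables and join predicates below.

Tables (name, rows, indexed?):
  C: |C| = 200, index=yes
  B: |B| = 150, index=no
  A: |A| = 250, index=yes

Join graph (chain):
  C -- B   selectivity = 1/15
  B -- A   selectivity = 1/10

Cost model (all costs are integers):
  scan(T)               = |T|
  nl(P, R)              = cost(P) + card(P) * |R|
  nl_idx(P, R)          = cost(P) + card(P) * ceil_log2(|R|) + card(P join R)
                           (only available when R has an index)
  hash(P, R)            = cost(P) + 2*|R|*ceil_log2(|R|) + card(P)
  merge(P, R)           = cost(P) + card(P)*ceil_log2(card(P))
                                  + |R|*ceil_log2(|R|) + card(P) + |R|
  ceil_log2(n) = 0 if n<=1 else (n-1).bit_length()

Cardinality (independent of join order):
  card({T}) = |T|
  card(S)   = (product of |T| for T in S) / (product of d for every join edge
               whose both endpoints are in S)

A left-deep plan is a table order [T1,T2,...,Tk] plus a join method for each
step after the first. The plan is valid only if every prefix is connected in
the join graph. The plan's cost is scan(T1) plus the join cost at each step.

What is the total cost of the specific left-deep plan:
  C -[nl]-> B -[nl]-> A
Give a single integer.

step 1: scan C: cost=200, card=200
step 2: join B via nl
    card(P join B) = 200*150/(15) = 2000
    cost = 200 + 200*150 = 30200
step 3: join A via nl
    card(P join A) = 2000*250/(10) = 50000
    cost = 30200 + 2000*250 = 530200

530200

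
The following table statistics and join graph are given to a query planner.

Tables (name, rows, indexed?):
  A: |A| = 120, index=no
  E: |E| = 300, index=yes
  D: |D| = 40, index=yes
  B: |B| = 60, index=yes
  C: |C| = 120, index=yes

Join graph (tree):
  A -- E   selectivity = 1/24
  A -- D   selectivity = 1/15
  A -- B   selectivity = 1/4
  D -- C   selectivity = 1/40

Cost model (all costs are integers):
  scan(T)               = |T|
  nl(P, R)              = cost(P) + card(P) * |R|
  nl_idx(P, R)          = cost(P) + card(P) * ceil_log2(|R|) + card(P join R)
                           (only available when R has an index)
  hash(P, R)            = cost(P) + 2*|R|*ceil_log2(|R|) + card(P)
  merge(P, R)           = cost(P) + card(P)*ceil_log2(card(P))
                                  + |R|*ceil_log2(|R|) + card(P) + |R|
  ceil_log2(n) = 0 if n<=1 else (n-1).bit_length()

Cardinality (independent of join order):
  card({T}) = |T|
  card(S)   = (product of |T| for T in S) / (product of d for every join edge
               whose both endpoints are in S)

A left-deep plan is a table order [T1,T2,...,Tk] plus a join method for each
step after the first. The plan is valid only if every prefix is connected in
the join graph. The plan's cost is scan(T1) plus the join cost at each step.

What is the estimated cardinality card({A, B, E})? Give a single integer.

22500

Tables in S: A(120), B(60), E(300)
Edges inside S: A-E(d=24), A-B(d=4)
numerator = 120 * 60 * 300 = 2160000
denominator = 24 * 4 = 96
card(S) = 2160000 / 96 = 22500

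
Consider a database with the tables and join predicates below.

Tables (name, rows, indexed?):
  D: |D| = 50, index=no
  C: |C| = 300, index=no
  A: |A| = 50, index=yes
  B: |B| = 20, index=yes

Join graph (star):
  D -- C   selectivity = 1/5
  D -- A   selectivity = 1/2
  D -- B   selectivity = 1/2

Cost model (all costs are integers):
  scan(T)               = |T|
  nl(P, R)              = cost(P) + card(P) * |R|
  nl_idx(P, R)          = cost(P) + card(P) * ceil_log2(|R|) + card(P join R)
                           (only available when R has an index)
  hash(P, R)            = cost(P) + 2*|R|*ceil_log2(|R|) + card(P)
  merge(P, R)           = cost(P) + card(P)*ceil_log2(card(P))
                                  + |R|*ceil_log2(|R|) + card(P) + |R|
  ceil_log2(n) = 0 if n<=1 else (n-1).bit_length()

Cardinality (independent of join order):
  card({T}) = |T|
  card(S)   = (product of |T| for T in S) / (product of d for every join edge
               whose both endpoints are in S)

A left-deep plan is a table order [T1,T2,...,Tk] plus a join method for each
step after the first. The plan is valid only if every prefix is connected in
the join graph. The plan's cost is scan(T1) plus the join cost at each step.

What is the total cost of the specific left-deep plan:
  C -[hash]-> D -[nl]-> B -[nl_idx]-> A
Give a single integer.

991200

step 1: scan C: cost=300, card=300
step 2: join D via hash
    card(P join D) = 300*50/(5) = 3000
    cost = 300 + 2*50*6 + 300 = 1200
step 3: join B via nl
    card(P join B) = 3000*20/(2) = 30000
    cost = 1200 + 3000*20 = 61200
step 4: join A via nl_idx
    card(P join A) = 30000*50/(2) = 750000
    cost = 61200 + 30000*6 + 750000 = 991200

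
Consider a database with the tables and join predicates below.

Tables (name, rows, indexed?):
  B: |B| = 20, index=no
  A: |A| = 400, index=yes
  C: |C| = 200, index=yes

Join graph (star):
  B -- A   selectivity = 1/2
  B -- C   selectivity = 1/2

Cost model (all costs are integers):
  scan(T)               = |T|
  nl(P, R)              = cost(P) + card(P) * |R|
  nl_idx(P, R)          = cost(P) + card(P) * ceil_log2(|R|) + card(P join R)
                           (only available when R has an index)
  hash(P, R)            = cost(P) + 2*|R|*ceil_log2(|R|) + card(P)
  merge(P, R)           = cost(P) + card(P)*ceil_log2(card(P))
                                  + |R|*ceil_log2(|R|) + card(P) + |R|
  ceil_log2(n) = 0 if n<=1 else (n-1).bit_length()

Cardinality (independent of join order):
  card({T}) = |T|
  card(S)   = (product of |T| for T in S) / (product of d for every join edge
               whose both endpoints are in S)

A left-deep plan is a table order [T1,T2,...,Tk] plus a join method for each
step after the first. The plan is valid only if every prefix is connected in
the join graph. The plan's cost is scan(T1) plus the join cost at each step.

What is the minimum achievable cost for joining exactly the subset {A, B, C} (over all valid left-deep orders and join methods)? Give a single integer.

8200

Selinger DP over subsets of {A,B,C}:
  {B}: scan cost=20, card=20
  {A}: scan cost=400, card=400
  {C}: scan cost=200, card=200
  {AB}: card=4000; try (B,hash)→1000, (A,merge)→4140, (A,nl_idx)→4200, (B,merge)→4520, (A,hash)→7240, (A,nl)→8020 …(+1); best=1000 via (B,hash)
  {BC}: card=2000; try (B,hash)→600, (C,merge)→1940, (B,merge)→2120, (C,nl_idx)→2180, (C,hash)→3240, (C,nl)→4020 …(+1); best=600 via (B,hash)
  {ABC}: card=400000; try (C,hash)→8200, (A,hash)→9800, (A,merge)→28600, (C,merge)→54800, (A,nl_idx)→418600, (C,nl_idx)→433000 …(+2); best=8200 via (C,hash)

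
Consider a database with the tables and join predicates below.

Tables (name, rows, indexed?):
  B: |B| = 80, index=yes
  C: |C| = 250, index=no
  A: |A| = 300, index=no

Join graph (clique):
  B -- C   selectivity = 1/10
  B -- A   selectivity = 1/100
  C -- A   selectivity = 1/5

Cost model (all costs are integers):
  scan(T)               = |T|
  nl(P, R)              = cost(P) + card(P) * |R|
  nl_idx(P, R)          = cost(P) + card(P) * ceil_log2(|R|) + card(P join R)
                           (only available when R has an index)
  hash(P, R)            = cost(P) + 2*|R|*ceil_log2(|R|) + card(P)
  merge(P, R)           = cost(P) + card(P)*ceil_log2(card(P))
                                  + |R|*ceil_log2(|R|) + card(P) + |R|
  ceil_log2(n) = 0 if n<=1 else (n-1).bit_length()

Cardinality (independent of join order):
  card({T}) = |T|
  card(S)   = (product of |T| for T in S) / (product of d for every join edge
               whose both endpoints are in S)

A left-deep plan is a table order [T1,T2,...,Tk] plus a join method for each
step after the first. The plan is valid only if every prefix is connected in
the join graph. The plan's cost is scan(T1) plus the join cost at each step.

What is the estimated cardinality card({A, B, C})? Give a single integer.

1200

Tables in S: A(300), B(80), C(250)
Edges inside S: B-C(d=10), B-A(d=100), C-A(d=5)
numerator = 300 * 80 * 250 = 6000000
denominator = 10 * 100 * 5 = 5000
card(S) = 6000000 / 5000 = 1200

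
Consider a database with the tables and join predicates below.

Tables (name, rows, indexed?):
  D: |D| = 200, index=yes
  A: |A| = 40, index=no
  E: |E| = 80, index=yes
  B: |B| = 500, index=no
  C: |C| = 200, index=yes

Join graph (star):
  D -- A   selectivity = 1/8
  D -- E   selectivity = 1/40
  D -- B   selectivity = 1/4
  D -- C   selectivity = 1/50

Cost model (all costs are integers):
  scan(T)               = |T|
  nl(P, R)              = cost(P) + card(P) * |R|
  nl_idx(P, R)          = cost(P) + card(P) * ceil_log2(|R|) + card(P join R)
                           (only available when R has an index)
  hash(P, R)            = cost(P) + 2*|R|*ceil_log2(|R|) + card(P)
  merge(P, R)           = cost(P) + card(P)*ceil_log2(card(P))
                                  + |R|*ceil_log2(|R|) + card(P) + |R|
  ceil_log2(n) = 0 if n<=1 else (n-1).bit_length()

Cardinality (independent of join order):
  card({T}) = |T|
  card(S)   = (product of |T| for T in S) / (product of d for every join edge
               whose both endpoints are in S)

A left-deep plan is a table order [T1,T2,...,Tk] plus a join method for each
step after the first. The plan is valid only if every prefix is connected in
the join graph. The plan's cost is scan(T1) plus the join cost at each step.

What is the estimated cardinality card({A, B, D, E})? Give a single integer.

250000

Tables in S: A(40), B(500), D(200), E(80)
Edges inside S: D-A(d=8), D-E(d=40), D-B(d=4)
numerator = 40 * 500 * 200 * 80 = 320000000
denominator = 8 * 40 * 4 = 1280
card(S) = 320000000 / 1280 = 250000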